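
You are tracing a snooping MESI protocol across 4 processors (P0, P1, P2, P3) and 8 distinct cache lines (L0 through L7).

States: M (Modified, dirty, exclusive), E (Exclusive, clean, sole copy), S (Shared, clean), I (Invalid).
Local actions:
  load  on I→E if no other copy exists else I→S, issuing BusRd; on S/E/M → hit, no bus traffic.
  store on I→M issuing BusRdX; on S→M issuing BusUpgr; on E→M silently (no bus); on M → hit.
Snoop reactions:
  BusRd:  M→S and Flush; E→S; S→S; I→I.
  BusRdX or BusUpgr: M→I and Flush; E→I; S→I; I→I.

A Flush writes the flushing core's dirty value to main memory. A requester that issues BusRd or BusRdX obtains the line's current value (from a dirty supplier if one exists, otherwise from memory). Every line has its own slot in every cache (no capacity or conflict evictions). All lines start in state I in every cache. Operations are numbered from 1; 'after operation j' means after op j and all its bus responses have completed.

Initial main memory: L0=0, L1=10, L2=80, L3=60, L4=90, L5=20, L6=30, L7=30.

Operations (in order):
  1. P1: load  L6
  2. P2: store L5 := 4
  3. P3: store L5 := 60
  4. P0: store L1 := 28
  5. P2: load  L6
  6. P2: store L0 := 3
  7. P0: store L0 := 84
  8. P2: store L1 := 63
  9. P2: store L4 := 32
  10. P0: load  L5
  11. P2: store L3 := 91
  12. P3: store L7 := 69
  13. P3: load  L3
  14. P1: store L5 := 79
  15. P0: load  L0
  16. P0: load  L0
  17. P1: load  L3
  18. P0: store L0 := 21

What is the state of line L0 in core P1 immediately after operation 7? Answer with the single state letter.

state = I

step 1: P1: load  L6  ⟶  IEII  (L6)  txn=BusRd  M[L6]=30
step 2: P2: store L5 := 4  ⟶  IIMI  (L5)  txn=BusRdX  M[L5]=20
step 3: P3: store L5 := 60  ⟶  IIIM  (L5)  txn=BusRdX+Flush  M[L5]=4
step 4: P0: store L1 := 28  ⟶  MIII  (L1)  txn=BusRdX  M[L1]=10
step 5: P2: load  L6  ⟶  ISSI  (L6)  txn=BusRd  M[L6]=30
step 6: P2: store L0 := 3  ⟶  IIMI  (L0)  txn=BusRdX  M[L0]=0
step 7: P0: store L0 := 84  ⟶  MIII  (L0)  txn=BusRdX+Flush  M[L0]=3
step 8: P2: store L1 := 63  ⟶  IIMI  (L1)  txn=BusRdX+Flush  M[L1]=28
step 9: P2: store L4 := 32  ⟶  IIMI  (L4)  txn=BusRdX  M[L4]=90
step 10: P0: load  L5  ⟶  SIIS  (L5)  txn=BusRd+Flush  M[L5]=60
step 11: P2: store L3 := 91  ⟶  IIMI  (L3)  txn=BusRdX  M[L3]=60
step 12: P3: store L7 := 69  ⟶  IIIM  (L7)  txn=BusRdX  M[L7]=30
step 13: P3: load  L3  ⟶  IISS  (L3)  txn=BusRd+Flush  M[L3]=91
step 14: P1: store L5 := 79  ⟶  IMII  (L5)  txn=BusRdX  M[L5]=60
step 15: P0: load  L0  ⟶  MIII  (L0)  txn=∅  M[L0]=3
step 16: P0: load  L0  ⟶  MIII  (L0)  txn=∅  M[L0]=3
step 17: P1: load  L3  ⟶  ISSS  (L3)  txn=BusRd  M[L3]=91
step 18: P0: store L0 := 21  ⟶  MIII  (L0)  txn=∅  M[L0]=3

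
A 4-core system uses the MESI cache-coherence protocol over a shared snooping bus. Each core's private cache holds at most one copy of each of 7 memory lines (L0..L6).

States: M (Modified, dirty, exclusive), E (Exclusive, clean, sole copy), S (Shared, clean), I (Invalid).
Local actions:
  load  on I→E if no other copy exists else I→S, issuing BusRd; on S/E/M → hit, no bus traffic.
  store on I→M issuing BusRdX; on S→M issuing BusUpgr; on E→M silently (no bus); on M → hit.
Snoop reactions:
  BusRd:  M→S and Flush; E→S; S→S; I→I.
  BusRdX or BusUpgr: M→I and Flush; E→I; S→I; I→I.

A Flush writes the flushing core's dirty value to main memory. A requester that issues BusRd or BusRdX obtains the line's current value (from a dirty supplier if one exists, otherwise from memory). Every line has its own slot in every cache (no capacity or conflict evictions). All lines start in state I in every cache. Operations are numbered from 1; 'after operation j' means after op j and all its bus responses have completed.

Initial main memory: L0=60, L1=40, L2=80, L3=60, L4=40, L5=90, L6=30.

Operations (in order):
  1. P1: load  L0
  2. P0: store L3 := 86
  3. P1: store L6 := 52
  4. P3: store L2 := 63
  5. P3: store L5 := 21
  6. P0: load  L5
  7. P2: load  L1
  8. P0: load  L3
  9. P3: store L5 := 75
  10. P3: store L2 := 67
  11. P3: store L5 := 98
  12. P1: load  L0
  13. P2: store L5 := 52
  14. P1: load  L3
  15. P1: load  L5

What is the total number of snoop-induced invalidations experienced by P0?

invalidations = 1

  op1 P1: load  L0 → I/E/I/I on L0; bus BusRd; mem=60
  op2 P0: store L3 := 86 → M/I/I/I on L3; bus BusRdX; mem=60
  op3 P1: store L6 := 52 → I/M/I/I on L6; bus BusRdX; mem=30
  op4 P3: store L2 := 63 → I/I/I/M on L2; bus BusRdX; mem=80
  op5 P3: store L5 := 21 → I/I/I/M on L5; bus BusRdX; mem=90
  op6 P0: load  L5 → S/I/I/S on L5; bus BusRd Flush; mem=21
  op7 P2: load  L1 → I/I/E/I on L1; bus BusRd; mem=40
  op8 P0: load  L3 → M/I/I/I on L3; bus (none); mem=60
  op9 P3: store L5 := 75 → I/I/I/M on L5; bus BusUpgr; mem=21
  op10 P3: store L2 := 67 → I/I/I/M on L2; bus (none); mem=80
  op11 P3: store L5 := 98 → I/I/I/M on L5; bus (none); mem=21
  op12 P1: load  L0 → I/E/I/I on L0; bus (none); mem=60
  op13 P2: store L5 := 52 → I/I/M/I on L5; bus BusRdX Flush; mem=98
  op14 P1: load  L3 → S/S/I/I on L3; bus BusRd Flush; mem=86
  op15 P1: load  L5 → I/S/S/I on L5; bus BusRd Flush; mem=52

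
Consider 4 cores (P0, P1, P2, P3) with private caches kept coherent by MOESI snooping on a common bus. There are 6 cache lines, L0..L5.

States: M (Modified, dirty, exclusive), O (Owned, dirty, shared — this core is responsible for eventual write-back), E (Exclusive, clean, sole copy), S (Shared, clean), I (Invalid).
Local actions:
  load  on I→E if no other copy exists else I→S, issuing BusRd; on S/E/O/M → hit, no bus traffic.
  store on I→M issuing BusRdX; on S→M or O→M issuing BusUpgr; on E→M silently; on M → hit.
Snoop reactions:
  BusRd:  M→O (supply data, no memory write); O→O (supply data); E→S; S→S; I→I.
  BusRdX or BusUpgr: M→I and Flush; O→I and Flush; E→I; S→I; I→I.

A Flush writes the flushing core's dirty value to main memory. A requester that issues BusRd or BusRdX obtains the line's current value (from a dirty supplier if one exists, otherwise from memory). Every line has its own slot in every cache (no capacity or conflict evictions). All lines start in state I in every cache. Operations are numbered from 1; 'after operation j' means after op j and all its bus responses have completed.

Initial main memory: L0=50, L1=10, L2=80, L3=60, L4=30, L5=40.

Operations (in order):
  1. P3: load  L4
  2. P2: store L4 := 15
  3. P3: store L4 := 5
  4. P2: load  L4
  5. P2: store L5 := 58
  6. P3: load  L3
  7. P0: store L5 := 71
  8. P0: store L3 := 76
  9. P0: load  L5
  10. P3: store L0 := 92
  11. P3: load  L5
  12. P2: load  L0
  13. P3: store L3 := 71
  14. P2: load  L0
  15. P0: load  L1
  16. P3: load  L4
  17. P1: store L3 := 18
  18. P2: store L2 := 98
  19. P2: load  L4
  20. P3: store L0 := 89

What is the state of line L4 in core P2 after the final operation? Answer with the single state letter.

[1] P3: load  L4 | P0:I, P1:I, P2:I, P3:E(30) | bus: BusRd
[2] P2: store L4 := 15 | P0:I, P1:I, P2:M(15), P3:I | bus: BusRdX
[3] P3: store L4 := 5 | P0:I, P1:I, P2:I, P3:M(5) | bus: BusRdX,Flush
[4] P2: load  L4 | P0:I, P1:I, P2:S(5), P3:O(5) | bus: BusRd
[5] P2: store L5 := 58 | P0:I, P1:I, P2:M(58), P3:I | bus: BusRdX
[6] P3: load  L3 | P0:I, P1:I, P2:I, P3:E(60) | bus: BusRd
[7] P0: store L5 := 71 | P0:M(71), P1:I, P2:I, P3:I | bus: BusRdX,Flush
[8] P0: store L3 := 76 | P0:M(76), P1:I, P2:I, P3:I | bus: BusRdX
[9] P0: load  L5 | P0:M(71), P1:I, P2:I, P3:I | bus: none
[10] P3: store L0 := 92 | P0:I, P1:I, P2:I, P3:M(92) | bus: BusRdX
[11] P3: load  L5 | P0:O(71), P1:I, P2:I, P3:S(71) | bus: BusRd
[12] P2: load  L0 | P0:I, P1:I, P2:S(92), P3:O(92) | bus: BusRd
[13] P3: store L3 := 71 | P0:I, P1:I, P2:I, P3:M(71) | bus: BusRdX,Flush
[14] P2: load  L0 | P0:I, P1:I, P2:S(92), P3:O(92) | bus: none
[15] P0: load  L1 | P0:E(10), P1:I, P2:I, P3:I | bus: BusRd
[16] P3: load  L4 | P0:I, P1:I, P2:S(5), P3:O(5) | bus: none
[17] P1: store L3 := 18 | P0:I, P1:M(18), P2:I, P3:I | bus: BusRdX,Flush
[18] P2: store L2 := 98 | P0:I, P1:I, P2:M(98), P3:I | bus: BusRdX
[19] P2: load  L4 | P0:I, P1:I, P2:S(5), P3:O(5) | bus: none
[20] P3: store L0 := 89 | P0:I, P1:I, P2:I, P3:M(89) | bus: BusUpgr

state = S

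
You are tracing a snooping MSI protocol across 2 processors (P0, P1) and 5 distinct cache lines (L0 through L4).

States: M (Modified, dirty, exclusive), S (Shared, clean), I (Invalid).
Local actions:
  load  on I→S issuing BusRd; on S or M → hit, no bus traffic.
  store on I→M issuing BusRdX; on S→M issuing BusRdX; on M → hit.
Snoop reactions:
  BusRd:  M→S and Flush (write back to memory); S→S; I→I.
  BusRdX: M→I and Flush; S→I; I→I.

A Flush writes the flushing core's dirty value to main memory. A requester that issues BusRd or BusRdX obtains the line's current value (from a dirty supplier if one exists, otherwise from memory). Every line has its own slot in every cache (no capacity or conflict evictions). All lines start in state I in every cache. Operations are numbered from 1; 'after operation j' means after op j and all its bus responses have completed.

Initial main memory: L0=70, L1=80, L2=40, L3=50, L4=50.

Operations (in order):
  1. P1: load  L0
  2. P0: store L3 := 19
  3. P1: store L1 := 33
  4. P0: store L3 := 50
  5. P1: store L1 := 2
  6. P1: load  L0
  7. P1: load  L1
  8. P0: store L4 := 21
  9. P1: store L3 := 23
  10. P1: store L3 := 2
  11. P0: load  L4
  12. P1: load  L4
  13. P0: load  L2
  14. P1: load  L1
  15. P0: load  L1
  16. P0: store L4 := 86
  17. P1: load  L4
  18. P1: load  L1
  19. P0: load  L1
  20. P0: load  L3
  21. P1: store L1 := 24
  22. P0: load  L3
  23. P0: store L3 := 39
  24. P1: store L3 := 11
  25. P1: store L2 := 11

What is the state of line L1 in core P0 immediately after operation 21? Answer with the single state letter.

state = I

1. P1: load  L0  bus=[BusRd]  L0: P0=I P1=S  mem[L0]=70
2. P0: store L3 := 19  bus=[BusRdX]  L3: P0=M P1=I  mem[L3]=50
3. P1: store L1 := 33  bus=[BusRdX]  L1: P0=I P1=M  mem[L1]=80
4. P0: store L3 := 50  bus=[-]  L3: P0=M P1=I  mem[L3]=50
5. P1: store L1 := 2  bus=[-]  L1: P0=I P1=M  mem[L1]=80
6. P1: load  L0  bus=[-]  L0: P0=I P1=S  mem[L0]=70
7. P1: load  L1  bus=[-]  L1: P0=I P1=M  mem[L1]=80
8. P0: store L4 := 21  bus=[BusRdX]  L4: P0=M P1=I  mem[L4]=50
9. P1: store L3 := 23  bus=[BusRdX,Flush]  L3: P0=I P1=M  mem[L3]=50
10. P1: store L3 := 2  bus=[-]  L3: P0=I P1=M  mem[L3]=50
11. P0: load  L4  bus=[-]  L4: P0=M P1=I  mem[L4]=50
12. P1: load  L4  bus=[BusRd,Flush]  L4: P0=S P1=S  mem[L4]=21
13. P0: load  L2  bus=[BusRd]  L2: P0=S P1=I  mem[L2]=40
14. P1: load  L1  bus=[-]  L1: P0=I P1=M  mem[L1]=80
15. P0: load  L1  bus=[BusRd,Flush]  L1: P0=S P1=S  mem[L1]=2
16. P0: store L4 := 86  bus=[BusRdX]  L4: P0=M P1=I  mem[L4]=21
17. P1: load  L4  bus=[BusRd,Flush]  L4: P0=S P1=S  mem[L4]=86
18. P1: load  L1  bus=[-]  L1: P0=S P1=S  mem[L1]=2
19. P0: load  L1  bus=[-]  L1: P0=S P1=S  mem[L1]=2
20. P0: load  L3  bus=[BusRd,Flush]  L3: P0=S P1=S  mem[L3]=2
21. P1: store L1 := 24  bus=[BusRdX]  L1: P0=I P1=M  mem[L1]=2
22. P0: load  L3  bus=[-]  L3: P0=S P1=S  mem[L3]=2
23. P0: store L3 := 39  bus=[BusRdX]  L3: P0=M P1=I  mem[L3]=2
24. P1: store L3 := 11  bus=[BusRdX,Flush]  L3: P0=I P1=M  mem[L3]=39
25. P1: store L2 := 11  bus=[BusRdX]  L2: P0=I P1=M  mem[L2]=40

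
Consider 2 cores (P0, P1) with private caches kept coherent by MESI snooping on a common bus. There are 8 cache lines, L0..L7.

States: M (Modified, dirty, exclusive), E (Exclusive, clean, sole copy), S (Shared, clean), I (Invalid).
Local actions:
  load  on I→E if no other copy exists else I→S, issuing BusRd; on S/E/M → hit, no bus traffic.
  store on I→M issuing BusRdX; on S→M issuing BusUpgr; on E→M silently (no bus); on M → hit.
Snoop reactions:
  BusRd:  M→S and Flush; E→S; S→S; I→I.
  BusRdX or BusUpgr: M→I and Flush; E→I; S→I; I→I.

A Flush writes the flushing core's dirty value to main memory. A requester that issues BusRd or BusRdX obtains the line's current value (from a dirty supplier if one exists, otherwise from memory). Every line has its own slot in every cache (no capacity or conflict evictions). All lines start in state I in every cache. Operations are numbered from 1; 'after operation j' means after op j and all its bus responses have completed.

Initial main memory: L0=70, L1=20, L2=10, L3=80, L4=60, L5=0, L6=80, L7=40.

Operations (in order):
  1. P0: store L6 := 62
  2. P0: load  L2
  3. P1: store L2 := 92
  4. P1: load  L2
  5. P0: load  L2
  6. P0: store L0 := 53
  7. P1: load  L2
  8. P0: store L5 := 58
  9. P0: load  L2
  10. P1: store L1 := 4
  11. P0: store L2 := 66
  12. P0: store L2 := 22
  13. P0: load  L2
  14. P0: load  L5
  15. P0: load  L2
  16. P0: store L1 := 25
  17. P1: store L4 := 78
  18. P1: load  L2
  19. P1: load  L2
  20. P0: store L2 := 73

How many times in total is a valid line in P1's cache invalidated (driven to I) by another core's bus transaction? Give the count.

invalidations = 3

step 1: P0: store L6 := 62  ⟶  MI  (L6)  txn=BusRdX  M[L6]=80
step 2: P0: load  L2  ⟶  EI  (L2)  txn=BusRd  M[L2]=10
step 3: P1: store L2 := 92  ⟶  IM  (L2)  txn=BusRdX  M[L2]=10
step 4: P1: load  L2  ⟶  IM  (L2)  txn=∅  M[L2]=10
step 5: P0: load  L2  ⟶  SS  (L2)  txn=BusRd+Flush  M[L2]=92
step 6: P0: store L0 := 53  ⟶  MI  (L0)  txn=BusRdX  M[L0]=70
step 7: P1: load  L2  ⟶  SS  (L2)  txn=∅  M[L2]=92
step 8: P0: store L5 := 58  ⟶  MI  (L5)  txn=BusRdX  M[L5]=0
step 9: P0: load  L2  ⟶  SS  (L2)  txn=∅  M[L2]=92
step 10: P1: store L1 := 4  ⟶  IM  (L1)  txn=BusRdX  M[L1]=20
step 11: P0: store L2 := 66  ⟶  MI  (L2)  txn=BusUpgr  M[L2]=92
step 12: P0: store L2 := 22  ⟶  MI  (L2)  txn=∅  M[L2]=92
step 13: P0: load  L2  ⟶  MI  (L2)  txn=∅  M[L2]=92
step 14: P0: load  L5  ⟶  MI  (L5)  txn=∅  M[L5]=0
step 15: P0: load  L2  ⟶  MI  (L2)  txn=∅  M[L2]=92
step 16: P0: store L1 := 25  ⟶  MI  (L1)  txn=BusRdX+Flush  M[L1]=4
step 17: P1: store L4 := 78  ⟶  IM  (L4)  txn=BusRdX  M[L4]=60
step 18: P1: load  L2  ⟶  SS  (L2)  txn=BusRd+Flush  M[L2]=22
step 19: P1: load  L2  ⟶  SS  (L2)  txn=∅  M[L2]=22
step 20: P0: store L2 := 73  ⟶  MI  (L2)  txn=BusUpgr  M[L2]=22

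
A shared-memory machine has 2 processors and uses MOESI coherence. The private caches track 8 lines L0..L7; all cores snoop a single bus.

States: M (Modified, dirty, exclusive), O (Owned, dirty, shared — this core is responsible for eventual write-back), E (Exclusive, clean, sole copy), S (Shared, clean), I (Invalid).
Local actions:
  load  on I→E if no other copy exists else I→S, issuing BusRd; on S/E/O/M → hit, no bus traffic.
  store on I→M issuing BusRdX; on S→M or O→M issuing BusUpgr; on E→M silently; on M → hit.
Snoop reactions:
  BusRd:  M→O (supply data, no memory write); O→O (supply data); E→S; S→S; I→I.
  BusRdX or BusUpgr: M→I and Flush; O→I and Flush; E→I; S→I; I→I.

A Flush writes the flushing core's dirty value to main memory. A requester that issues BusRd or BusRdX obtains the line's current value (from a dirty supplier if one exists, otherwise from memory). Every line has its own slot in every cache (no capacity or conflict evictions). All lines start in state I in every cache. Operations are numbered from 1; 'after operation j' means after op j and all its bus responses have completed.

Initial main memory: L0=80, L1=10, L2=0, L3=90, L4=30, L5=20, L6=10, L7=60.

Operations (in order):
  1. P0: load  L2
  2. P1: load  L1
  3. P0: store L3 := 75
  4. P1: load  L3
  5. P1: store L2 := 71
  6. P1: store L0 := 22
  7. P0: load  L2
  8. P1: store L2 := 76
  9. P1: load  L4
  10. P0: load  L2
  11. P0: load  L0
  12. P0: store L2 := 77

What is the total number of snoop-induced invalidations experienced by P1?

step 1: P0: load  L2  ⟶  EI  (L2)  txn=BusRd  M[L2]=0
step 2: P1: load  L1  ⟶  IE  (L1)  txn=BusRd  M[L1]=10
step 3: P0: store L3 := 75  ⟶  MI  (L3)  txn=BusRdX  M[L3]=90
step 4: P1: load  L3  ⟶  OS  (L3)  txn=BusRd  M[L3]=90
step 5: P1: store L2 := 71  ⟶  IM  (L2)  txn=BusRdX  M[L2]=0
step 6: P1: store L0 := 22  ⟶  IM  (L0)  txn=BusRdX  M[L0]=80
step 7: P0: load  L2  ⟶  SO  (L2)  txn=BusRd  M[L2]=0
step 8: P1: store L2 := 76  ⟶  IM  (L2)  txn=BusUpgr  M[L2]=0
step 9: P1: load  L4  ⟶  IE  (L4)  txn=BusRd  M[L4]=30
step 10: P0: load  L2  ⟶  SO  (L2)  txn=BusRd  M[L2]=0
step 11: P0: load  L0  ⟶  SO  (L0)  txn=BusRd  M[L0]=80
step 12: P0: store L2 := 77  ⟶  MI  (L2)  txn=BusUpgr+Flush  M[L2]=76

invalidations = 1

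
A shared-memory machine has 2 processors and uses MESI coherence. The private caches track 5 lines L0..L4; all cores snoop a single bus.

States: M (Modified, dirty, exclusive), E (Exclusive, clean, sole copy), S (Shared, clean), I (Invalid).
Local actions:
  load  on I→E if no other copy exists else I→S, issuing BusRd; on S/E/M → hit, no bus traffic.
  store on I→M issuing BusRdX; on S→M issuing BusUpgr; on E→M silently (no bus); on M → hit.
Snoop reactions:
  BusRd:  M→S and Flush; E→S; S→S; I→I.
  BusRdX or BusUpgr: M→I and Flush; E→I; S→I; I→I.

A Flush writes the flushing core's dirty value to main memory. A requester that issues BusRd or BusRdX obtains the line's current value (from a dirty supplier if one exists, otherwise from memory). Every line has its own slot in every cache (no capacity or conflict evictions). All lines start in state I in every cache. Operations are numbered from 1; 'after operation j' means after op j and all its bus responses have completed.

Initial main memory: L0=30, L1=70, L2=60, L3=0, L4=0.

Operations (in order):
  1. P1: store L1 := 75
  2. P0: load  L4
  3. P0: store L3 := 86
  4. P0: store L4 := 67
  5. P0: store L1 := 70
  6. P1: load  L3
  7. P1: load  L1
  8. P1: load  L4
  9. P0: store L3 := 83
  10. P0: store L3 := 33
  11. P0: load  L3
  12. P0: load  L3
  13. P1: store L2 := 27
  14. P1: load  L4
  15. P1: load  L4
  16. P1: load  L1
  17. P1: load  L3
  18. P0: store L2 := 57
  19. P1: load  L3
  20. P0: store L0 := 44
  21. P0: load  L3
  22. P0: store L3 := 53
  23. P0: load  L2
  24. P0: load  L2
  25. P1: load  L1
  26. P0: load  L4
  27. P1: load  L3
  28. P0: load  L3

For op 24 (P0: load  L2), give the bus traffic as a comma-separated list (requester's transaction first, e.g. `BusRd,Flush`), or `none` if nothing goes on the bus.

1. P1: store L1 := 75  bus=[BusRdX]  L1: P0=I P1=M  mem[L1]=70
2. P0: load  L4  bus=[BusRd]  L4: P0=E P1=I  mem[L4]=0
3. P0: store L3 := 86  bus=[BusRdX]  L3: P0=M P1=I  mem[L3]=0
4. P0: store L4 := 67  bus=[-]  L4: P0=M P1=I  mem[L4]=0
5. P0: store L1 := 70  bus=[BusRdX,Flush]  L1: P0=M P1=I  mem[L1]=75
6. P1: load  L3  bus=[BusRd,Flush]  L3: P0=S P1=S  mem[L3]=86
7. P1: load  L1  bus=[BusRd,Flush]  L1: P0=S P1=S  mem[L1]=70
8. P1: load  L4  bus=[BusRd,Flush]  L4: P0=S P1=S  mem[L4]=67
9. P0: store L3 := 83  bus=[BusUpgr]  L3: P0=M P1=I  mem[L3]=86
10. P0: store L3 := 33  bus=[-]  L3: P0=M P1=I  mem[L3]=86
11. P0: load  L3  bus=[-]  L3: P0=M P1=I  mem[L3]=86
12. P0: load  L3  bus=[-]  L3: P0=M P1=I  mem[L3]=86
13. P1: store L2 := 27  bus=[BusRdX]  L2: P0=I P1=M  mem[L2]=60
14. P1: load  L4  bus=[-]  L4: P0=S P1=S  mem[L4]=67
15. P1: load  L4  bus=[-]  L4: P0=S P1=S  mem[L4]=67
16. P1: load  L1  bus=[-]  L1: P0=S P1=S  mem[L1]=70
17. P1: load  L3  bus=[BusRd,Flush]  L3: P0=S P1=S  mem[L3]=33
18. P0: store L2 := 57  bus=[BusRdX,Flush]  L2: P0=M P1=I  mem[L2]=27
19. P1: load  L3  bus=[-]  L3: P0=S P1=S  mem[L3]=33
20. P0: store L0 := 44  bus=[BusRdX]  L0: P0=M P1=I  mem[L0]=30
21. P0: load  L3  bus=[-]  L3: P0=S P1=S  mem[L3]=33
22. P0: store L3 := 53  bus=[BusUpgr]  L3: P0=M P1=I  mem[L3]=33
23. P0: load  L2  bus=[-]  L2: P0=M P1=I  mem[L2]=27
24. P0: load  L2  bus=[-]  L2: P0=M P1=I  mem[L2]=27
25. P1: load  L1  bus=[-]  L1: P0=S P1=S  mem[L1]=70
26. P0: load  L4  bus=[-]  L4: P0=S P1=S  mem[L4]=67
27. P1: load  L3  bus=[BusRd,Flush]  L3: P0=S P1=S  mem[L3]=53
28. P0: load  L3  bus=[-]  L3: P0=S P1=S  mem[L3]=53

bus = none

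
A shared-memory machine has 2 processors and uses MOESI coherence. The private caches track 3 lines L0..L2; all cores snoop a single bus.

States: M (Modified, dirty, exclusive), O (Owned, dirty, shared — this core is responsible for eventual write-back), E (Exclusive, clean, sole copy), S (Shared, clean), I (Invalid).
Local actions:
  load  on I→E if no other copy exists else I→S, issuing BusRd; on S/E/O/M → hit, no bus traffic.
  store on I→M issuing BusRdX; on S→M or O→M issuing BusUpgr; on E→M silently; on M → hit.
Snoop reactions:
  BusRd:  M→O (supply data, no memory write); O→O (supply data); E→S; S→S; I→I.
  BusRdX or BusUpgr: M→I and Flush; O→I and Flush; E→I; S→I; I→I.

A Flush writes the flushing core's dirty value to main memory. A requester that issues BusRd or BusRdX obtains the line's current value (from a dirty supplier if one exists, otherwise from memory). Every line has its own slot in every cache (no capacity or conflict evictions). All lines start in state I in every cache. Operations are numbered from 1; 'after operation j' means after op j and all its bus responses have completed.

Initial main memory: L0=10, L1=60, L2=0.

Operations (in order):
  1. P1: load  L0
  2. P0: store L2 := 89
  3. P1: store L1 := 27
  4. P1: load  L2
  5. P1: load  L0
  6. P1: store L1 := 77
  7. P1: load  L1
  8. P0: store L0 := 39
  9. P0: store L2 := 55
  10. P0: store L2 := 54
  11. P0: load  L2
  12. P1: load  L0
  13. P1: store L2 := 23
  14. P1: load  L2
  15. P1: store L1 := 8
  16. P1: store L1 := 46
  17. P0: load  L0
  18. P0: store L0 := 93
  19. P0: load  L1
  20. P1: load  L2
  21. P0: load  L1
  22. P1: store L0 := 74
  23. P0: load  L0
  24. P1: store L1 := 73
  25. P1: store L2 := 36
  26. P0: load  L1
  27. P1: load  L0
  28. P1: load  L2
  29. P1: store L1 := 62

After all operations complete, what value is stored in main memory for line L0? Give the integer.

[1] P1: load  L0 | P0:I, P1:E(10) | bus: BusRd
[2] P0: store L2 := 89 | P0:M(89), P1:I | bus: BusRdX
[3] P1: store L1 := 27 | P0:I, P1:M(27) | bus: BusRdX
[4] P1: load  L2 | P0:O(89), P1:S(89) | bus: BusRd
[5] P1: load  L0 | P0:I, P1:E(10) | bus: none
[6] P1: store L1 := 77 | P0:I, P1:M(77) | bus: none
[7] P1: load  L1 | P0:I, P1:M(77) | bus: none
[8] P0: store L0 := 39 | P0:M(39), P1:I | bus: BusRdX
[9] P0: store L2 := 55 | P0:M(55), P1:I | bus: BusUpgr
[10] P0: store L2 := 54 | P0:M(54), P1:I | bus: none
[11] P0: load  L2 | P0:M(54), P1:I | bus: none
[12] P1: load  L0 | P0:O(39), P1:S(39) | bus: BusRd
[13] P1: store L2 := 23 | P0:I, P1:M(23) | bus: BusRdX,Flush
[14] P1: load  L2 | P0:I, P1:M(23) | bus: none
[15] P1: store L1 := 8 | P0:I, P1:M(8) | bus: none
[16] P1: store L1 := 46 | P0:I, P1:M(46) | bus: none
[17] P0: load  L0 | P0:O(39), P1:S(39) | bus: none
[18] P0: store L0 := 93 | P0:M(93), P1:I | bus: BusUpgr
[19] P0: load  L1 | P0:S(46), P1:O(46) | bus: BusRd
[20] P1: load  L2 | P0:I, P1:M(23) | bus: none
[21] P0: load  L1 | P0:S(46), P1:O(46) | bus: none
[22] P1: store L0 := 74 | P0:I, P1:M(74) | bus: BusRdX,Flush
[23] P0: load  L0 | P0:S(74), P1:O(74) | bus: BusRd
[24] P1: store L1 := 73 | P0:I, P1:M(73) | bus: BusUpgr
[25] P1: store L2 := 36 | P0:I, P1:M(36) | bus: none
[26] P0: load  L1 | P0:S(73), P1:O(73) | bus: BusRd
[27] P1: load  L0 | P0:S(74), P1:O(74) | bus: none
[28] P1: load  L2 | P0:I, P1:M(36) | bus: none
[29] P1: store L1 := 62 | P0:I, P1:M(62) | bus: BusUpgr

memory[L0] = 93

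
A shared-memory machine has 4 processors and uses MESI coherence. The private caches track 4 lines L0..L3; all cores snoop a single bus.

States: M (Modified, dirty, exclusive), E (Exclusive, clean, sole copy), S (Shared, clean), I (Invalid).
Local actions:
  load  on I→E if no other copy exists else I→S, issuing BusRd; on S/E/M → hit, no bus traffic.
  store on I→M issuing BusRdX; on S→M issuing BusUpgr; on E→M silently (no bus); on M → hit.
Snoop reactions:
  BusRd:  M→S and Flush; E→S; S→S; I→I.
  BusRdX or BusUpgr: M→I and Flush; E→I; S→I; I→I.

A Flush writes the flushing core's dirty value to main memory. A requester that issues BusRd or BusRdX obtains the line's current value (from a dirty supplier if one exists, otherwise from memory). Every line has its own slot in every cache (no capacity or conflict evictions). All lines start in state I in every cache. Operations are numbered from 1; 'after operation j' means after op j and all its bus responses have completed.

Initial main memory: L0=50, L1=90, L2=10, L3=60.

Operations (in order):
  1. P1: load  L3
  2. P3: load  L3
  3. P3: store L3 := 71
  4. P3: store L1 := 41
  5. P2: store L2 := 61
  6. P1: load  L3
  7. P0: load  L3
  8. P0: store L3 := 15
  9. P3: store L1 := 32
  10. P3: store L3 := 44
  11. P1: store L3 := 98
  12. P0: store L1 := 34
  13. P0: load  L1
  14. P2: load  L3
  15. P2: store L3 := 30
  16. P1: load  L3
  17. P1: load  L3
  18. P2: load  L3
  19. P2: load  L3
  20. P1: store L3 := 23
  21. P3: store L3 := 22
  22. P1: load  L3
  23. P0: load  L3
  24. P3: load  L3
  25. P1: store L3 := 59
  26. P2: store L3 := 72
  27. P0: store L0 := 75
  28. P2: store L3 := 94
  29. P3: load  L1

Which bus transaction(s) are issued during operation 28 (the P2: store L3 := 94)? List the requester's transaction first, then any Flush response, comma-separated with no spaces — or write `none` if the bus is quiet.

[1] P1: load  L3 | P0:I, P1:E(60), P2:I, P3:I | bus: BusRd
[2] P3: load  L3 | P0:I, P1:S(60), P2:I, P3:S(60) | bus: BusRd
[3] P3: store L3 := 71 | P0:I, P1:I, P2:I, P3:M(71) | bus: BusUpgr
[4] P3: store L1 := 41 | P0:I, P1:I, P2:I, P3:M(41) | bus: BusRdX
[5] P2: store L2 := 61 | P0:I, P1:I, P2:M(61), P3:I | bus: BusRdX
[6] P1: load  L3 | P0:I, P1:S(71), P2:I, P3:S(71) | bus: BusRd,Flush
[7] P0: load  L3 | P0:S(71), P1:S(71), P2:I, P3:S(71) | bus: BusRd
[8] P0: store L3 := 15 | P0:M(15), P1:I, P2:I, P3:I | bus: BusUpgr
[9] P3: store L1 := 32 | P0:I, P1:I, P2:I, P3:M(32) | bus: none
[10] P3: store L3 := 44 | P0:I, P1:I, P2:I, P3:M(44) | bus: BusRdX,Flush
[11] P1: store L3 := 98 | P0:I, P1:M(98), P2:I, P3:I | bus: BusRdX,Flush
[12] P0: store L1 := 34 | P0:M(34), P1:I, P2:I, P3:I | bus: BusRdX,Flush
[13] P0: load  L1 | P0:M(34), P1:I, P2:I, P3:I | bus: none
[14] P2: load  L3 | P0:I, P1:S(98), P2:S(98), P3:I | bus: BusRd,Flush
[15] P2: store L3 := 30 | P0:I, P1:I, P2:M(30), P3:I | bus: BusUpgr
[16] P1: load  L3 | P0:I, P1:S(30), P2:S(30), P3:I | bus: BusRd,Flush
[17] P1: load  L3 | P0:I, P1:S(30), P2:S(30), P3:I | bus: none
[18] P2: load  L3 | P0:I, P1:S(30), P2:S(30), P3:I | bus: none
[19] P2: load  L3 | P0:I, P1:S(30), P2:S(30), P3:I | bus: none
[20] P1: store L3 := 23 | P0:I, P1:M(23), P2:I, P3:I | bus: BusUpgr
[21] P3: store L3 := 22 | P0:I, P1:I, P2:I, P3:M(22) | bus: BusRdX,Flush
[22] P1: load  L3 | P0:I, P1:S(22), P2:I, P3:S(22) | bus: BusRd,Flush
[23] P0: load  L3 | P0:S(22), P1:S(22), P2:I, P3:S(22) | bus: BusRd
[24] P3: load  L3 | P0:S(22), P1:S(22), P2:I, P3:S(22) | bus: none
[25] P1: store L3 := 59 | P0:I, P1:M(59), P2:I, P3:I | bus: BusUpgr
[26] P2: store L3 := 72 | P0:I, P1:I, P2:M(72), P3:I | bus: BusRdX,Flush
[27] P0: store L0 := 75 | P0:M(75), P1:I, P2:I, P3:I | bus: BusRdX
[28] P2: store L3 := 94 | P0:I, P1:I, P2:M(94), P3:I | bus: none
[29] P3: load  L1 | P0:S(34), P1:I, P2:I, P3:S(34) | bus: BusRd,Flush

bus = none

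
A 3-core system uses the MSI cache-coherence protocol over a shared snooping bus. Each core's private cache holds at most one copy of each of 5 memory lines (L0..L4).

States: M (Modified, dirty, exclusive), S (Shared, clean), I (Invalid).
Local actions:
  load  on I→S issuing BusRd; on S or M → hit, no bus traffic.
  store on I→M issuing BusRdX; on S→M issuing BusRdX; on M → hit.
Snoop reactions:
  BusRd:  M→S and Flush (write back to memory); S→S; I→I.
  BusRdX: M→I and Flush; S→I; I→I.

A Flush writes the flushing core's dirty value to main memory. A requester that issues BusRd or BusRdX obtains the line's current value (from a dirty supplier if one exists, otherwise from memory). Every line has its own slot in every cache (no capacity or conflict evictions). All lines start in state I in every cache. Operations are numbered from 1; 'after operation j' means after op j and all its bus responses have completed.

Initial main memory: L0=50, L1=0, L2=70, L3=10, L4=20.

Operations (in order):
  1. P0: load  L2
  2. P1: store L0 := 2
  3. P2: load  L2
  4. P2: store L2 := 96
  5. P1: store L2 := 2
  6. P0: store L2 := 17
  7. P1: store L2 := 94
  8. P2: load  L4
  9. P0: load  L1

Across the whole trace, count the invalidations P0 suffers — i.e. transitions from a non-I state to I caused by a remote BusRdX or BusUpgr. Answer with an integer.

1. P0: load  L2  bus=[BusRd]  L2: P0=S P1=I P2=I  mem[L2]=70
2. P1: store L0 := 2  bus=[BusRdX]  L0: P0=I P1=M P2=I  mem[L0]=50
3. P2: load  L2  bus=[BusRd]  L2: P0=S P1=I P2=S  mem[L2]=70
4. P2: store L2 := 96  bus=[BusRdX]  L2: P0=I P1=I P2=M  mem[L2]=70
5. P1: store L2 := 2  bus=[BusRdX,Flush]  L2: P0=I P1=M P2=I  mem[L2]=96
6. P0: store L2 := 17  bus=[BusRdX,Flush]  L2: P0=M P1=I P2=I  mem[L2]=2
7. P1: store L2 := 94  bus=[BusRdX,Flush]  L2: P0=I P1=M P2=I  mem[L2]=17
8. P2: load  L4  bus=[BusRd]  L4: P0=I P1=I P2=S  mem[L4]=20
9. P0: load  L1  bus=[BusRd]  L1: P0=S P1=I P2=I  mem[L1]=0

invalidations = 2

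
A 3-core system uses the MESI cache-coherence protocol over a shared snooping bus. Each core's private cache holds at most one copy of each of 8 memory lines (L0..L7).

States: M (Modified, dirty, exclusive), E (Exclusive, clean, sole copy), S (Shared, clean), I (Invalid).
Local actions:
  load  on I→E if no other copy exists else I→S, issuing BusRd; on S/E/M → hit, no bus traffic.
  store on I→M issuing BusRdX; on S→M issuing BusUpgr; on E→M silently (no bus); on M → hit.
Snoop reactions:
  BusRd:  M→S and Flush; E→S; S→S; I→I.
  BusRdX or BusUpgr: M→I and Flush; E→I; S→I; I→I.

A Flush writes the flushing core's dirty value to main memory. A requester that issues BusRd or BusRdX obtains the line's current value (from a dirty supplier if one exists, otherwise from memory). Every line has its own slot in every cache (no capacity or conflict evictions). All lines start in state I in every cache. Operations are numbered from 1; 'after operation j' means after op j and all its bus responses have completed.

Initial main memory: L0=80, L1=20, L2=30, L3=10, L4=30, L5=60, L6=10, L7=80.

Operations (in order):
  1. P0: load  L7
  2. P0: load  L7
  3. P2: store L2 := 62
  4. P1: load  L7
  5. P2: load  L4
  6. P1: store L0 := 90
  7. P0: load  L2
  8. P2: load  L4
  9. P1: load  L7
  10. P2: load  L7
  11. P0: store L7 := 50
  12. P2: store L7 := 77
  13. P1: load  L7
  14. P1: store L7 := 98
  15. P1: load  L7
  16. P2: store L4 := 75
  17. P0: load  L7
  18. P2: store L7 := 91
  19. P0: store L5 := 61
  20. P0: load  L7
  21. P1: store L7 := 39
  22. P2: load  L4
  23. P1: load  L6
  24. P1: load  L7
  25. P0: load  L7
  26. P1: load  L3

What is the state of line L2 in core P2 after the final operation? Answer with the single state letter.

  op1 P0: load  L7 → E/I/I on L7; bus BusRd; mem=80
  op2 P0: load  L7 → E/I/I on L7; bus (none); mem=80
  op3 P2: store L2 := 62 → I/I/M on L2; bus BusRdX; mem=30
  op4 P1: load  L7 → S/S/I on L7; bus BusRd; mem=80
  op5 P2: load  L4 → I/I/E on L4; bus BusRd; mem=30
  op6 P1: store L0 := 90 → I/M/I on L0; bus BusRdX; mem=80
  op7 P0: load  L2 → S/I/S on L2; bus BusRd Flush; mem=62
  op8 P2: load  L4 → I/I/E on L4; bus (none); mem=30
  op9 P1: load  L7 → S/S/I on L7; bus (none); mem=80
  op10 P2: load  L7 → S/S/S on L7; bus BusRd; mem=80
  op11 P0: store L7 := 50 → M/I/I on L7; bus BusUpgr; mem=80
  op12 P2: store L7 := 77 → I/I/M on L7; bus BusRdX Flush; mem=50
  op13 P1: load  L7 → I/S/S on L7; bus BusRd Flush; mem=77
  op14 P1: store L7 := 98 → I/M/I on L7; bus BusUpgr; mem=77
  op15 P1: load  L7 → I/M/I on L7; bus (none); mem=77
  op16 P2: store L4 := 75 → I/I/M on L4; bus (none); mem=30
  op17 P0: load  L7 → S/S/I on L7; bus BusRd Flush; mem=98
  op18 P2: store L7 := 91 → I/I/M on L7; bus BusRdX; mem=98
  op19 P0: store L5 := 61 → M/I/I on L5; bus BusRdX; mem=60
  op20 P0: load  L7 → S/I/S on L7; bus BusRd Flush; mem=91
  op21 P1: store L7 := 39 → I/M/I on L7; bus BusRdX; mem=91
  op22 P2: load  L4 → I/I/M on L4; bus (none); mem=30
  op23 P1: load  L6 → I/E/I on L6; bus BusRd; mem=10
  op24 P1: load  L7 → I/M/I on L7; bus (none); mem=91
  op25 P0: load  L7 → S/S/I on L7; bus BusRd Flush; mem=39
  op26 P1: load  L3 → I/E/I on L3; bus BusRd; mem=10

state = S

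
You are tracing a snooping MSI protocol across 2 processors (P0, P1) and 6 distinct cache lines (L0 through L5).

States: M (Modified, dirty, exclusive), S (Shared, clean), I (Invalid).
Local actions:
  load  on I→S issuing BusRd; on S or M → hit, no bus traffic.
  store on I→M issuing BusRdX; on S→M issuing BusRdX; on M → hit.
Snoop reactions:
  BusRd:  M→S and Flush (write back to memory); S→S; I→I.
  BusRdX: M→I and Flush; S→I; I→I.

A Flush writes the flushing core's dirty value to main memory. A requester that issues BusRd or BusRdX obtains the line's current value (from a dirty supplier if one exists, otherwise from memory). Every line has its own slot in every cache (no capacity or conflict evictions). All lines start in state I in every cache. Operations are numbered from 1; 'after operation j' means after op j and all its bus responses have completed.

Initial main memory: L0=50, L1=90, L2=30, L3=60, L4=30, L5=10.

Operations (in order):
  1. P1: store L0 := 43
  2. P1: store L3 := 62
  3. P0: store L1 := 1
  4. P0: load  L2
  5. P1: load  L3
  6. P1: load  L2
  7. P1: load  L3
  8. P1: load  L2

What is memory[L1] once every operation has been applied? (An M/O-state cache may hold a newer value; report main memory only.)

memory[L1] = 90

step 1: P1: store L0 := 43  ⟶  IM  (L0)  txn=BusRdX  M[L0]=50
step 2: P1: store L3 := 62  ⟶  IM  (L3)  txn=BusRdX  M[L3]=60
step 3: P0: store L1 := 1  ⟶  MI  (L1)  txn=BusRdX  M[L1]=90
step 4: P0: load  L2  ⟶  SI  (L2)  txn=BusRd  M[L2]=30
step 5: P1: load  L3  ⟶  IM  (L3)  txn=∅  M[L3]=60
step 6: P1: load  L2  ⟶  SS  (L2)  txn=BusRd  M[L2]=30
step 7: P1: load  L3  ⟶  IM  (L3)  txn=∅  M[L3]=60
step 8: P1: load  L2  ⟶  SS  (L2)  txn=∅  M[L2]=30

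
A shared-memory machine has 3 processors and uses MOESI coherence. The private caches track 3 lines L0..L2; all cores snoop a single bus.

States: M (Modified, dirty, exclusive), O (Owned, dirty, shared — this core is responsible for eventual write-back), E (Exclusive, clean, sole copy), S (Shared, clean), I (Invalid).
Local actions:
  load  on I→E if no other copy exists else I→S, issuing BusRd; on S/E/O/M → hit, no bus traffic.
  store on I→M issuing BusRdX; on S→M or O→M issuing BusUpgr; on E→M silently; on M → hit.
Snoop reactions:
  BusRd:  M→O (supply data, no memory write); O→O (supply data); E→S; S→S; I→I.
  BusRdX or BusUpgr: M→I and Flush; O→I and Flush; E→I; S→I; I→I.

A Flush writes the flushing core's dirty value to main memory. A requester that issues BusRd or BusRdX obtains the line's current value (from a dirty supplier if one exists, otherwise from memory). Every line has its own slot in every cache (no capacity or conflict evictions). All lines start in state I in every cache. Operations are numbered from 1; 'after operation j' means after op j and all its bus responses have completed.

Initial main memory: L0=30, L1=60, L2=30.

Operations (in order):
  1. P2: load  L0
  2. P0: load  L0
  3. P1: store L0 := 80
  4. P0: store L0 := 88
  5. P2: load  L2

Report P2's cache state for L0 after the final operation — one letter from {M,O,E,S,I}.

state = I

step 1: P2: load  L0  ⟶  IIE  (L0)  txn=BusRd  M[L0]=30
step 2: P0: load  L0  ⟶  SIS  (L0)  txn=BusRd  M[L0]=30
step 3: P1: store L0 := 80  ⟶  IMI  (L0)  txn=BusRdX  M[L0]=30
step 4: P0: store L0 := 88  ⟶  MII  (L0)  txn=BusRdX+Flush  M[L0]=80
step 5: P2: load  L2  ⟶  IIE  (L2)  txn=BusRd  M[L2]=30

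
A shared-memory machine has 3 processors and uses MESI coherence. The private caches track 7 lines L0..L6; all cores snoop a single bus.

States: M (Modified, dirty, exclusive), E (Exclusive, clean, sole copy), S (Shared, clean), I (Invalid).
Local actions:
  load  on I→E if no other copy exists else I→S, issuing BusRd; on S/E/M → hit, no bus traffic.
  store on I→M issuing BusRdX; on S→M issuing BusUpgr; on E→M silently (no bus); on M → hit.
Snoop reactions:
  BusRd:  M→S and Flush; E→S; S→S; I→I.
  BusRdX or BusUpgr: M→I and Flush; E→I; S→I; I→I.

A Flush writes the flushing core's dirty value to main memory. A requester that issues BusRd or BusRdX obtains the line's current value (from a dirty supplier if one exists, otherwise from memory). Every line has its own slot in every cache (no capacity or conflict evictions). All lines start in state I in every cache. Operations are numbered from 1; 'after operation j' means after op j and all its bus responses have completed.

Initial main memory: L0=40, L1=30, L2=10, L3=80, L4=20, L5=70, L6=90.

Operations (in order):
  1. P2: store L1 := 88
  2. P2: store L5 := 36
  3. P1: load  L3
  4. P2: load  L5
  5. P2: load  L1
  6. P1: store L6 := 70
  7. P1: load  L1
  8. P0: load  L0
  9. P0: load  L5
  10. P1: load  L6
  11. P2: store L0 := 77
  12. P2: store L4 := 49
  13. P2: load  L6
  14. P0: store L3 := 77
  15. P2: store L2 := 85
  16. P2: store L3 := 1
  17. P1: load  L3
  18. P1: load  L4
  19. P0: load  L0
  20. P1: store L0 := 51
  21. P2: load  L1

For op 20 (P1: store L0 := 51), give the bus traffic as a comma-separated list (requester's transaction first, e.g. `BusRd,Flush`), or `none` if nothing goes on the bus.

bus = BusRdX

1. P2: store L1 := 88  bus=[BusRdX]  L1: P0=I P1=I P2=M  mem[L1]=30
2. P2: store L5 := 36  bus=[BusRdX]  L5: P0=I P1=I P2=M  mem[L5]=70
3. P1: load  L3  bus=[BusRd]  L3: P0=I P1=E P2=I  mem[L3]=80
4. P2: load  L5  bus=[-]  L5: P0=I P1=I P2=M  mem[L5]=70
5. P2: load  L1  bus=[-]  L1: P0=I P1=I P2=M  mem[L1]=30
6. P1: store L6 := 70  bus=[BusRdX]  L6: P0=I P1=M P2=I  mem[L6]=90
7. P1: load  L1  bus=[BusRd,Flush]  L1: P0=I P1=S P2=S  mem[L1]=88
8. P0: load  L0  bus=[BusRd]  L0: P0=E P1=I P2=I  mem[L0]=40
9. P0: load  L5  bus=[BusRd,Flush]  L5: P0=S P1=I P2=S  mem[L5]=36
10. P1: load  L6  bus=[-]  L6: P0=I P1=M P2=I  mem[L6]=90
11. P2: store L0 := 77  bus=[BusRdX]  L0: P0=I P1=I P2=M  mem[L0]=40
12. P2: store L4 := 49  bus=[BusRdX]  L4: P0=I P1=I P2=M  mem[L4]=20
13. P2: load  L6  bus=[BusRd,Flush]  L6: P0=I P1=S P2=S  mem[L6]=70
14. P0: store L3 := 77  bus=[BusRdX]  L3: P0=M P1=I P2=I  mem[L3]=80
15. P2: store L2 := 85  bus=[BusRdX]  L2: P0=I P1=I P2=M  mem[L2]=10
16. P2: store L3 := 1  bus=[BusRdX,Flush]  L3: P0=I P1=I P2=M  mem[L3]=77
17. P1: load  L3  bus=[BusRd,Flush]  L3: P0=I P1=S P2=S  mem[L3]=1
18. P1: load  L4  bus=[BusRd,Flush]  L4: P0=I P1=S P2=S  mem[L4]=49
19. P0: load  L0  bus=[BusRd,Flush]  L0: P0=S P1=I P2=S  mem[L0]=77
20. P1: store L0 := 51  bus=[BusRdX]  L0: P0=I P1=M P2=I  mem[L0]=77
21. P2: load  L1  bus=[-]  L1: P0=I P1=S P2=S  mem[L1]=88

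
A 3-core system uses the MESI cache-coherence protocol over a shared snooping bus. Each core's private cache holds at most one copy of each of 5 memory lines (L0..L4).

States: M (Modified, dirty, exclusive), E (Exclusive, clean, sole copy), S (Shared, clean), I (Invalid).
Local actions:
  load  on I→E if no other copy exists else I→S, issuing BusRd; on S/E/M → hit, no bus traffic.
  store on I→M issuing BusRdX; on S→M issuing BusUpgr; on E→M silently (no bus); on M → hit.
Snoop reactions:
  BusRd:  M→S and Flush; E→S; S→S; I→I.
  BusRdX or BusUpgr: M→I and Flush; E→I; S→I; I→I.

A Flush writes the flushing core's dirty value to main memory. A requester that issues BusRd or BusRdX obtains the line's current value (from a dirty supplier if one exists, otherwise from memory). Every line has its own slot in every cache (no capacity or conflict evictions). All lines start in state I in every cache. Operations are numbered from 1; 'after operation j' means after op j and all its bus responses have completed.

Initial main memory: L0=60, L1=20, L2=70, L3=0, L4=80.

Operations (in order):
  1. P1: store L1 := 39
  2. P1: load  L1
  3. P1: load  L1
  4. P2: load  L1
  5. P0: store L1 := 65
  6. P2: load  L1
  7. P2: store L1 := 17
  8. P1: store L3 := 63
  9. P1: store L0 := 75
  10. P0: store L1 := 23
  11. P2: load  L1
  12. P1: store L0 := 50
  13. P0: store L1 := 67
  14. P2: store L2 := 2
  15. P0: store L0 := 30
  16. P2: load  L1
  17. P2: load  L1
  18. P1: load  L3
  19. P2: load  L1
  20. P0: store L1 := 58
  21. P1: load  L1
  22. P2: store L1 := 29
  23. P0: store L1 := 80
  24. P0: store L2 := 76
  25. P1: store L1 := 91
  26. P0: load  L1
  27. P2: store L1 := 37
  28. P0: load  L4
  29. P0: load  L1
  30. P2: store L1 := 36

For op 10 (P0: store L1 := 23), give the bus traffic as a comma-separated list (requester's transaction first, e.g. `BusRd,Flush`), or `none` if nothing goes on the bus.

bus = BusRdX,Flush

1. P1: store L1 := 39  bus=[BusRdX]  L1: P0=I P1=M P2=I  mem[L1]=20
2. P1: load  L1  bus=[-]  L1: P0=I P1=M P2=I  mem[L1]=20
3. P1: load  L1  bus=[-]  L1: P0=I P1=M P2=I  mem[L1]=20
4. P2: load  L1  bus=[BusRd,Flush]  L1: P0=I P1=S P2=S  mem[L1]=39
5. P0: store L1 := 65  bus=[BusRdX]  L1: P0=M P1=I P2=I  mem[L1]=39
6. P2: load  L1  bus=[BusRd,Flush]  L1: P0=S P1=I P2=S  mem[L1]=65
7. P2: store L1 := 17  bus=[BusUpgr]  L1: P0=I P1=I P2=M  mem[L1]=65
8. P1: store L3 := 63  bus=[BusRdX]  L3: P0=I P1=M P2=I  mem[L3]=0
9. P1: store L0 := 75  bus=[BusRdX]  L0: P0=I P1=M P2=I  mem[L0]=60
10. P0: store L1 := 23  bus=[BusRdX,Flush]  L1: P0=M P1=I P2=I  mem[L1]=17
11. P2: load  L1  bus=[BusRd,Flush]  L1: P0=S P1=I P2=S  mem[L1]=23
12. P1: store L0 := 50  bus=[-]  L0: P0=I P1=M P2=I  mem[L0]=60
13. P0: store L1 := 67  bus=[BusUpgr]  L1: P0=M P1=I P2=I  mem[L1]=23
14. P2: store L2 := 2  bus=[BusRdX]  L2: P0=I P1=I P2=M  mem[L2]=70
15. P0: store L0 := 30  bus=[BusRdX,Flush]  L0: P0=M P1=I P2=I  mem[L0]=50
16. P2: load  L1  bus=[BusRd,Flush]  L1: P0=S P1=I P2=S  mem[L1]=67
17. P2: load  L1  bus=[-]  L1: P0=S P1=I P2=S  mem[L1]=67
18. P1: load  L3  bus=[-]  L3: P0=I P1=M P2=I  mem[L3]=0
19. P2: load  L1  bus=[-]  L1: P0=S P1=I P2=S  mem[L1]=67
20. P0: store L1 := 58  bus=[BusUpgr]  L1: P0=M P1=I P2=I  mem[L1]=67
21. P1: load  L1  bus=[BusRd,Flush]  L1: P0=S P1=S P2=I  mem[L1]=58
22. P2: store L1 := 29  bus=[BusRdX]  L1: P0=I P1=I P2=M  mem[L1]=58
23. P0: store L1 := 80  bus=[BusRdX,Flush]  L1: P0=M P1=I P2=I  mem[L1]=29
24. P0: store L2 := 76  bus=[BusRdX,Flush]  L2: P0=M P1=I P2=I  mem[L2]=2
25. P1: store L1 := 91  bus=[BusRdX,Flush]  L1: P0=I P1=M P2=I  mem[L1]=80
26. P0: load  L1  bus=[BusRd,Flush]  L1: P0=S P1=S P2=I  mem[L1]=91
27. P2: store L1 := 37  bus=[BusRdX]  L1: P0=I P1=I P2=M  mem[L1]=91
28. P0: load  L4  bus=[BusRd]  L4: P0=E P1=I P2=I  mem[L4]=80
29. P0: load  L1  bus=[BusRd,Flush]  L1: P0=S P1=I P2=S  mem[L1]=37
30. P2: store L1 := 36  bus=[BusUpgr]  L1: P0=I P1=I P2=M  mem[L1]=37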